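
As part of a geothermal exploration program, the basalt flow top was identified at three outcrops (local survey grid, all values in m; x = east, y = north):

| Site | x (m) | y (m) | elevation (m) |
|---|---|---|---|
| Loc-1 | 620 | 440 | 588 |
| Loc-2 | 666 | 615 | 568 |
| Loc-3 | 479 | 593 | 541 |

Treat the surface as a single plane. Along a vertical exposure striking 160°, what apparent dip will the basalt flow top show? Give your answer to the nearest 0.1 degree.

11.5°

Two edge vectors: Loc-1→Loc-2 = (46, 175, -20), Loc-1→Loc-3 = (-141, 153, -47).
Normal n = (Loc-1→Loc-2) × (Loc-1→Loc-3) = (-5165, 4982, 31713).
So ∂z/∂x = −n_x/n_z = 0.16287 and ∂z/∂y = −n_y/n_z = −0.15710.
Unit vector along 160° is (sin 160°, cos 160°) = (0.3420, -0.9397).
Slope in that direction = a·(0.3420) + b·(-0.9397) = 0.20333.
Apparent dip = arctan|0.20333| = 11.5° (true dip is 12.8°, so apparent ≤ true as expected).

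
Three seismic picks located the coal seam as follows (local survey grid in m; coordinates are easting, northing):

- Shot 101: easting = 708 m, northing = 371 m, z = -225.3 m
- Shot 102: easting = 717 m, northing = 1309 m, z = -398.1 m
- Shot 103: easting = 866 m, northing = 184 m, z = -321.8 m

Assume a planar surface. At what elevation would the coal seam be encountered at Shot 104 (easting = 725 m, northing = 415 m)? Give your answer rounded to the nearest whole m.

-247 m

Two edge vectors: Shot 101→Shot 102 = (9, 938, -172.8), Shot 101→Shot 103 = (158, -187, -96.5).
Normal n = (Shot 101→Shot 102) × (Shot 101→Shot 103) = (-122830.6, -26433.9, -149887).
So ∂z/∂easting = −n_x/n_z = −0.81949 and ∂z/∂northing = −n_y/n_z = −0.17636.
Intercept c from Shot 101: -225.3 + 580.20 + 65.43 = 420.33.
At (725, 415): z = −594.1 − 73.2 + 420.33 = -247.0 m.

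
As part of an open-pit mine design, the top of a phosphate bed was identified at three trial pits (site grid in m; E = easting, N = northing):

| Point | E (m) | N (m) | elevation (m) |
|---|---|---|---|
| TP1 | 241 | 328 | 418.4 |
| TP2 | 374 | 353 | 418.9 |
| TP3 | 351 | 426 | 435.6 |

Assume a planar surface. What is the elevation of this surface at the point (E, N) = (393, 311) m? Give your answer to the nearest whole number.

409 m

Let the plane be z = a·E + b·N + c.
TP2−TP1: 133a + 25b = 0.5;  TP3−TP1: 110a + 98b = 17.2.
Solving gives a = −0.03705, b = 0.21709.
Then c = 418.4 − a·241 − b·328 = 356.12.
At (393, 311): z = −14.6 + 67.5 + 356.12 = 409.1 m.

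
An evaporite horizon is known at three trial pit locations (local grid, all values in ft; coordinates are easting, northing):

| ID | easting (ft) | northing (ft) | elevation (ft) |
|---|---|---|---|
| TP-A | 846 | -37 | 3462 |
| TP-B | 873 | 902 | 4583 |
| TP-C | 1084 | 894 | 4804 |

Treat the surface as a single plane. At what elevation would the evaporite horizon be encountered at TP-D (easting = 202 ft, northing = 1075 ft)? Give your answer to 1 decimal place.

Let the plane be z = a·easting + b·northing + c.
TP-B−TP-A: 27a + 939b = 1121;  TP-C−TP-A: 238a + 931b = 1342.
Solving gives a = 1.091467, b = 1.162439.
Then c = 3462 − a·846 − b·-37 = 2581.63.
At (202, 1075): z = 220.5 + 1249.6 + 2581.63 = 4051.7 ft.

4051.7 ft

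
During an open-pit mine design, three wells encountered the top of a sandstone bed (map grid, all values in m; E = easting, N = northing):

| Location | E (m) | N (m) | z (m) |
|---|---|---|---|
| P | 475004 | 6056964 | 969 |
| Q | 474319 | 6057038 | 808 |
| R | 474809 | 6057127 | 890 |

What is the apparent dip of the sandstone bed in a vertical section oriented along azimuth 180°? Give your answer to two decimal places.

13.15°

Let the plane be z = a·E + b·N + c.
Q−P: −685a + 74b = −161;  R−P: −195a + 163b = −79.
Solving gives a = 0.20979, b = −0.23368.
Unit vector along 180° is (sin 180°, cos 180°) = (0.0000, -1.0000).
Slope in that direction = a·(0.0000) + b·(-1.0000) = 0.23368.
Apparent dip = arctan|0.23368| = 13.15° (true dip is 17.4°, so apparent ≤ true as expected).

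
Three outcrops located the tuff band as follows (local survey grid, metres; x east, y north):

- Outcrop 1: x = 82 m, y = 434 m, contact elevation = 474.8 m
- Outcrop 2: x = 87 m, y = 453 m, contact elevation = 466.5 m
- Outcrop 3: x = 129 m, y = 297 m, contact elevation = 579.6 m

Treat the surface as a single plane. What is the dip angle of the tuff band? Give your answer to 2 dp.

38.41°

Let the plane be z = a·x + b·y + c.
Outcrop 2−Outcrop 1: 5a + 19b = −8.3;  Outcrop 3−Outcrop 1: 47a − 137b = 104.8.
Solving gives a = 0.54125, b = −0.57928.
Gradient magnitude |∇z| = √(a² + b²) = √(0.29296 + 0.33556) = 0.79279.
True dip = arctan(0.79279) = 38.41°, dipping toward NW (azimuth ≈ 317°).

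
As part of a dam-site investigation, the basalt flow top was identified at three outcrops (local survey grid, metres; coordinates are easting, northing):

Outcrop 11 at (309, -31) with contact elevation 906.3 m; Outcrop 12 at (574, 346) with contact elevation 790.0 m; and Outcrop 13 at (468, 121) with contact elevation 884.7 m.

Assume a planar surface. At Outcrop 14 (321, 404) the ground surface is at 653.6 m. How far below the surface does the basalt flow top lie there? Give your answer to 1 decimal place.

23.9 m

Two edge vectors: Outcrop 11→Outcrop 12 = (265, 377, -116.3), Outcrop 11→Outcrop 13 = (159, 152, -21.6).
Normal n = (Outcrop 11→Outcrop 12) × (Outcrop 11→Outcrop 13) = (9534.4, -12767.7, -19663).
So ∂z/∂easting = −n_x/n_z = 0.48489 and ∂z/∂northing = −n_y/n_z = −0.64933.
Intercept c from Outcrop 11: 906.3 − 149.83 − 20.13 = 736.34.
At (321, 404): z_contact = 155.65 − 262.33 + 736.34 = 629.66 m.
Depth below ground = 653.6 − 629.66 = 23.9 m.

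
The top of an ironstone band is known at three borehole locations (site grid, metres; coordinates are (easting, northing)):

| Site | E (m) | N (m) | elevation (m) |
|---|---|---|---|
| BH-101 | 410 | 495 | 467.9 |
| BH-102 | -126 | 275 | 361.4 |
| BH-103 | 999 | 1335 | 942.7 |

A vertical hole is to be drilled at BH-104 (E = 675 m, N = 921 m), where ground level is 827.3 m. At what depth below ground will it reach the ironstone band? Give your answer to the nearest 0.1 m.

117.0 m

Two edge vectors: BH-101→BH-102 = (-536, -220, -106.5), BH-101→BH-103 = (589, 840, 474.8).
Normal n = (BH-101→BH-102) × (BH-101→BH-103) = (-14996, 191764.3, -320660).
So ∂z/∂E = −n_x/n_z = −0.046766 and ∂z/∂N = −n_y/n_z = 0.598030.
Intercept c from BH-101: 467.9 + 19.17 − 296.02 = 191.05.
At (675, 921): z_contact = −31.57 + 550.79 + 191.05 = 710.27 m.
Depth below ground = 827.3 − 710.27 = 117.0 m.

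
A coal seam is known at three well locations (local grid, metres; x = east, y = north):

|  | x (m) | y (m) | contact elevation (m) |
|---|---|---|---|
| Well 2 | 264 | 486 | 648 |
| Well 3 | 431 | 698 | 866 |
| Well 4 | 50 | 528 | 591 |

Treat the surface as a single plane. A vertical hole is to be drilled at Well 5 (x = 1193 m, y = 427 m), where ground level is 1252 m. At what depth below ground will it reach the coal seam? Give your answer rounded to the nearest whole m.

269 m

Two edge vectors: Well 2→Well 3 = (167, 212, 218), Well 2→Well 4 = (-214, 42, -57).
Normal n = (Well 2→Well 3) × (Well 2→Well 4) = (-21240, -37133, 52382).
So ∂z/∂x = −n_x/n_z = 0.40548 and ∂z/∂y = −n_y/n_z = 0.70889.
Intercept c from Well 2: 648 − 107.05 − 344.52 = 196.43.
At (1193, 427): z_contact = 483.7 + 302.7 + 196.43 = 982.9 m.
Depth below ground = 1252 − 982.9 = 269 m.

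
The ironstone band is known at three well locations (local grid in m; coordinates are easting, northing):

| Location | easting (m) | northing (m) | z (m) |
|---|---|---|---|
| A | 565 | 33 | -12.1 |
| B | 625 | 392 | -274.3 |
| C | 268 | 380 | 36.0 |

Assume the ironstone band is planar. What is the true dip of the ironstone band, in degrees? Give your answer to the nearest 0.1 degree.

Let the plane be z = a·easting + b·northing + c.
B−A: 60a + 359b = −262.2;  C−A: −297a + 347b = 48.1.
Solving gives a = −0.84941, b = −0.58840.
Gradient magnitude |∇z| = √(a² + b²) = √(0.72150 + 0.34621) = 1.03330.
True dip = arctan(1.03330) = 45.9°, dipping toward NE (azimuth ≈ 055°).

45.9°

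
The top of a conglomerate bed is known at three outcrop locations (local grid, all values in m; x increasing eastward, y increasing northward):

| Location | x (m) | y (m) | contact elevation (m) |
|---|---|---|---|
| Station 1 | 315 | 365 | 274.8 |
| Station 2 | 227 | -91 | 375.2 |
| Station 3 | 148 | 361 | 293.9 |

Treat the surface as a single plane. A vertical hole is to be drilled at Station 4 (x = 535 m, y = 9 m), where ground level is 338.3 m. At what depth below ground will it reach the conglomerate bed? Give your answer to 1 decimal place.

16.8 m

Two edge vectors: Station 1→Station 2 = (-88, -456, 100.4), Station 1→Station 3 = (-167, -4, 19.1).
Normal n = (Station 1→Station 2) × (Station 1→Station 3) = (-8308, -15086, -75800).
So ∂z/∂x = −n_x/n_z = −0.10960 and ∂z/∂y = −n_y/n_z = −0.19902.
Intercept c from Station 1: 274.8 + 34.53 + 72.64 = 381.97.
At (535, 9): z_contact = −58.64 − 1.79 + 381.97 = 321.54 m.
Depth below ground = 338.3 − 321.54 = 16.8 m.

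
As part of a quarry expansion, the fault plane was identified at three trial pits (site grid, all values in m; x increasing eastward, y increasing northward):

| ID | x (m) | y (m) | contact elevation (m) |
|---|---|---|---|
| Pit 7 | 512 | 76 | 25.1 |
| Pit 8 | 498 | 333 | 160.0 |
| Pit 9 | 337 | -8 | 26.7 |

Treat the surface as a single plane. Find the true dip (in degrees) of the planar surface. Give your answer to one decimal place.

Two edge vectors: Pit 7→Pit 8 = (-14, 257, 134.9), Pit 7→Pit 9 = (-175, -84, 1.6).
Normal n = (Pit 7→Pit 8) × (Pit 7→Pit 9) = (11742.8, -23585.1, 46151).
So ∂z/∂x = −n_x/n_z = −0.25444 and ∂z/∂y = −n_y/n_z = 0.51104.
Gradient magnitude |∇z| = √(a² + b²) = √(0.06474 + 0.26116) = 0.57088.
True dip = arctan(0.57088) = 29.7°, dipping toward SSE (azimuth ≈ 154°).

29.7°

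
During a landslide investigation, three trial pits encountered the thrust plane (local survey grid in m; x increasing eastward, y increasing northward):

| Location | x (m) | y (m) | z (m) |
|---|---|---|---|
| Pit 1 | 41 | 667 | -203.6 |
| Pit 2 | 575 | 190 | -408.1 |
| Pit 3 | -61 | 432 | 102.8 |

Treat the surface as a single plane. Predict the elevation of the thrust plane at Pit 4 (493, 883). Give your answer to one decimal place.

-884.8 m

Let the plane be z = a·x + b·y + c.
Pit 2−Pit 1: 534a − 477b = −204.5;  Pit 3−Pit 1: −102a − 235b = 306.4.
Solving gives a = −1.11523, b = −0.81977.
Then c = -203.6 − a·41 − b·667 = 388.91.
At (493, 883): z = −549.8 − 723.9 + 388.91 = -884.8 m.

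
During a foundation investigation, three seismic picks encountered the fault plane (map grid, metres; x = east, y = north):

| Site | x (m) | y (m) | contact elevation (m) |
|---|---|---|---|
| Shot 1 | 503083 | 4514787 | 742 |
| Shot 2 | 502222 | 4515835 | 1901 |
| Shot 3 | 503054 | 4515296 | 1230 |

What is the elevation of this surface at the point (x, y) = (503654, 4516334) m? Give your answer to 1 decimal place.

2098.3 m

Let the plane be z = a·x + b·y + c.
Shot 2−Shot 1: −861a + 1048b = 1159;  Shot 3−Shot 1: −29a + 509b = 488.
Solving gives a = −0.192486582, b = 0.947775814.
Then c = 742 − a·503083 − b·4514787 = −4181427.19.
At (503654, 4516334): z = −96946.6 + 4280472.1 − 4181427.19 = 2098.3 m.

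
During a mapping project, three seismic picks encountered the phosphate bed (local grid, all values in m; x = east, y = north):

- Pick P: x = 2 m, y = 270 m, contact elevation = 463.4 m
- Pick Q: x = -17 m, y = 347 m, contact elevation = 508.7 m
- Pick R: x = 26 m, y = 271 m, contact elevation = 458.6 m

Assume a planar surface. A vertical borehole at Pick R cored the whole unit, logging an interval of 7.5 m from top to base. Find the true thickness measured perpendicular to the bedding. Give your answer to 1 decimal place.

Two edge vectors: Pick P→Pick Q = (-19, 77, 45.3), Pick P→Pick R = (24, 1, -4.8).
Normal n = (Pick P→Pick Q) × (Pick P→Pick R) = (-414.9, 996, -1867).
So ∂z/∂x = −n_x/n_z = −0.22223 and ∂z/∂y = −n_y/n_z = 0.53348.
|∇z| = √(a²+b²) = 0.57791, so dip δ = arctan(0.57791) = 30.02°.
True thickness = vertical thickness × cos δ = 7.5 × cos 30.02° = 6.5 m.

6.5 m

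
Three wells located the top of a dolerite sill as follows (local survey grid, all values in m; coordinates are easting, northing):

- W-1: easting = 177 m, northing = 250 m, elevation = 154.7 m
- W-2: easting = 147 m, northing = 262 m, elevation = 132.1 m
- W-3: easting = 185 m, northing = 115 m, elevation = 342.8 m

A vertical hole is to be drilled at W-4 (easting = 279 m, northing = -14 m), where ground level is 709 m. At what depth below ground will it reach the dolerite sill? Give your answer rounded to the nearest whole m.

169 m

Two edge vectors: W-1→W-2 = (-30, 12, -22.6), W-1→W-3 = (8, -135, 188.1).
Normal n = (W-1→W-2) × (W-1→W-3) = (-793.8, 5462.2, 3954).
So ∂z/∂easting = −n_x/n_z = 0.20076 and ∂z/∂northing = −n_y/n_z = −1.38144.
Intercept c from W-1: 154.7 − 35.53 + 345.36 = 464.52.
At (279, -14): z_contact = 56.0 + 19.3 + 464.52 = 539.9 m.
Depth below ground = 709 − 539.9 = 169 m.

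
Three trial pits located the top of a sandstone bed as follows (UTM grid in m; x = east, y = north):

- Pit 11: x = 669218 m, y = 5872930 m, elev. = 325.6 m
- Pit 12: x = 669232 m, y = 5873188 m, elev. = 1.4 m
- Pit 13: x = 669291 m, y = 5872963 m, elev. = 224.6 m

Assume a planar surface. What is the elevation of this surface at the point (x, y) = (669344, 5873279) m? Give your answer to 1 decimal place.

-202.5 m

Let the plane be z = a·x + b·y + c.
Pit 12−Pit 11: 14a + 258b = −324.2;  Pit 13−Pit 11: 73a + 33b = −101.
Solving gives a = −0.836022208, b = −1.211223601.
Then c = 325.6 − a·669218 − b·5872930 = 7673238.13.
At (669344, 5873279): z = −559586.4 − 7113854.1 + 7673238.13 = -202.5 m.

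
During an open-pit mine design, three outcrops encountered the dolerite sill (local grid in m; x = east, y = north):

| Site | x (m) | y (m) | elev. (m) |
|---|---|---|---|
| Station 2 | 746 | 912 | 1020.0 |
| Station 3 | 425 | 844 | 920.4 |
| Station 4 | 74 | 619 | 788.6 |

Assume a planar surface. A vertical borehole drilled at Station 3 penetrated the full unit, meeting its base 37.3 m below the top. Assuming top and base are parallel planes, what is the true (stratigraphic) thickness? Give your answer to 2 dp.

35.56 m

Let the plane be z = a·x + b·y + c.
Station 3−Station 2: −321a − 68b = −99.6;  Station 4−Station 2: −672a − 293b = −231.4.
Solving gives a = 0.27809, b = 0.15196.
|∇z| = √(a²+b²) = 0.31690, so dip δ = arctan(0.31690) = 17.58°.
True thickness = vertical thickness × cos δ = 37.3 × cos 17.58° = 35.56 m.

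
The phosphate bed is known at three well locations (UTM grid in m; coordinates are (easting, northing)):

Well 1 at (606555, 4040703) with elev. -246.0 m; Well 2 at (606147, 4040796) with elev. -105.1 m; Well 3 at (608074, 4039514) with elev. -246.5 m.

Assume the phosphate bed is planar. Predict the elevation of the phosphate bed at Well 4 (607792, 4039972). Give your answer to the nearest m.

Let the plane be z = a·E + b·N + c.
Well 2−Well 1: −408a + 93b = 140.9;  Well 3−Well 1: 1519a − 1189b = −0.5.
Solving gives a = −0.48709040, b = −0.62185898.
Then c = -246 − a·606555 − b·4040703 = 2807948.55.
At (607792, 4039972): z = −296049.7 − 2512292.9 + 2807948.55 = -394.0 m.

-394 m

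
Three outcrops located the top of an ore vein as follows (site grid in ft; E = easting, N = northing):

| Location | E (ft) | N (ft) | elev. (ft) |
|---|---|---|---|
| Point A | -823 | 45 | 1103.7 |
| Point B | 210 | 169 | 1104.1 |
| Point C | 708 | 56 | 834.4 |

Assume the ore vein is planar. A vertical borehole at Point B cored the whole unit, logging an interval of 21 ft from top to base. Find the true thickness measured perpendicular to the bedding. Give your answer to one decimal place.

11.3 ft

Two edge vectors: Point A→Point B = (1033, 124, 0.4), Point A→Point C = (1531, 11, -269.3).
Normal n = (Point A→Point B) × (Point A→Point C) = (-33397.6, 278799.3, -178481).
So ∂z/∂E = −n_x/n_z = −0.18712 and ∂z/∂N = −n_y/n_z = 1.56207.
|∇z| = √(a²+b²) = 1.57323, so dip δ = arctan(1.57323) = 57.56°.
True thickness = vertical thickness × cos δ = 21 × cos 57.56° = 11.3 ft.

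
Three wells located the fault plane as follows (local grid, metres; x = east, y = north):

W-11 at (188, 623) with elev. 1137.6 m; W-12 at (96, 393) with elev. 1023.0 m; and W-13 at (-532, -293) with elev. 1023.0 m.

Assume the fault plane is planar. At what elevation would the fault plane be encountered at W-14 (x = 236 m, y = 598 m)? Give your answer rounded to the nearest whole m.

1069 m

Two edge vectors: W-11→W-12 = (-92, -230, -114.6), W-11→W-13 = (-720, -916, -114.6).
Normal n = (W-11→W-12) × (W-11→W-13) = (-78615.6, 71968.8, -81328).
So ∂z/∂x = −n_x/n_z = −0.96665 and ∂z/∂y = −n_y/n_z = 0.88492.
Intercept c from W-11: 1137.6 + 181.73 − 551.31 = 768.02.
At (236, 598): z = −228.1 + 529.2 + 768.02 = 1069.1 m.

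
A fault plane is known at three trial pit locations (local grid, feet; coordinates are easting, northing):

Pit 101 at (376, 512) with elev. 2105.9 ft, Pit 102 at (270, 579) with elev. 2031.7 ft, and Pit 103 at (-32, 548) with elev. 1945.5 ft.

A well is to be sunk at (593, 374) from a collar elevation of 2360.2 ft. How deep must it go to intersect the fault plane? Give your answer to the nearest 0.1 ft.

Let the plane be z = a·easting + b·northing + c.
Pit 102−Pit 101: −106a + 67b = −74.2;  Pit 103−Pit 101: −408a + 36b = −160.4.
Solving gives a = 0.34335, b = −0.56425.
Then c = 2105.9 − a·376 − b·512 = 2265.70.
At (593, 374): z_contact = 203.61 − 211.03 + 2265.70 = 2258.27 ft.
Depth below ground = 2360.2 − 2258.27 = 101.9 ft.

101.9 ft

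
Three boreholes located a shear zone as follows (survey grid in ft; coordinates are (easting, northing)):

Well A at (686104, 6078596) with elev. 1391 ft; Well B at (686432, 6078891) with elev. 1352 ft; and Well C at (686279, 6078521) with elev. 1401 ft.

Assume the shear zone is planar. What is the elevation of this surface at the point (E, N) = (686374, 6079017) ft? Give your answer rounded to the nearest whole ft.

Two edge vectors: Well A→Well B = (328, 295, -39), Well A→Well C = (175, -75, 10).
Normal n = (Well A→Well B) × (Well A→Well C) = (25, -10105, -76225).
So ∂z/∂E = −n_x/n_z = 0.00032798 and ∂z/∂N = −n_y/n_z = −0.13256806.
Intercept c from Well A: 1391 − 225.03 + 805827.65 = 806993.62.
At (686374, 6079017): z = 225.1 − 805883.5 + 806993.62 = 1335.3 ft.

1335 ft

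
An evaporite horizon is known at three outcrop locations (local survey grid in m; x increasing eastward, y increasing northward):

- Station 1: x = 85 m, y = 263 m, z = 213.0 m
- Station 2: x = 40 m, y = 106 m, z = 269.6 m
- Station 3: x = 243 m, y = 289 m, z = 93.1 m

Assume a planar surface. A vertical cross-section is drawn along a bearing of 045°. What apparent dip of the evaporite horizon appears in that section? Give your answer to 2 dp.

Two edge vectors: Station 1→Station 2 = (-45, -157, 56.6), Station 1→Station 3 = (158, 26, -119.9).
Normal n = (Station 1→Station 2) × (Station 1→Station 3) = (17352.7, 3547.3, 23636).
So ∂z/∂x = −n_x/n_z = −0.73416 and ∂z/∂y = −n_y/n_z = −0.15008.
Unit vector along 045° is (sin 45°, cos 45°) = (0.7071, 0.7071).
Slope in that direction = a·(0.7071) + b·(0.7071) = −0.62526.
Apparent dip = arctan|0.62526| = 32.02° (true dip is 36.8°, so apparent ≤ true as expected).

32.02°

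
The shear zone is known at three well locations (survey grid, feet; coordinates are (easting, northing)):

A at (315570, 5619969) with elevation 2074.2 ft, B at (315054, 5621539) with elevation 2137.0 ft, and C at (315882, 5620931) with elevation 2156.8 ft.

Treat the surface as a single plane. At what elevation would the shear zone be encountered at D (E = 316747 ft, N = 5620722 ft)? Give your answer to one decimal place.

Let the plane be z = a·E + b·N + c.
B−A: −516a + 1570b = 62.8;  C−A: 312a + 962b = 82.6.
Solving gives a = 0.070235401, b = 0.063083737.
Then c = 2074.2 − a·315570 − b·5619969 = −374618.63.
At (316747, 5620722): z = 22246.9 + 354576.1 − 374618.63 = 2204.4 ft.

2204.4 ft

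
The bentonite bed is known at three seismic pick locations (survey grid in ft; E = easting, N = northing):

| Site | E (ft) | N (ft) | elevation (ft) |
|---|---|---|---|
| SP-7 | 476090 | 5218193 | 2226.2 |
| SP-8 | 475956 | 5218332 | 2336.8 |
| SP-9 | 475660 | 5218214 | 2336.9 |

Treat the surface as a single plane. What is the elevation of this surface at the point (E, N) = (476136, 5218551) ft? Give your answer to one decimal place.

Two edge vectors: SP-7→SP-8 = (-134, 139, 110.6), SP-7→SP-9 = (-430, 21, 110.7).
Normal n = (SP-7→SP-8) × (SP-7→SP-9) = (13064.7, -32724.2, 56956).
So ∂z/∂E = −n_x/n_z = −0.229382330 and ∂z/∂N = −n_y/n_z = 0.574552286.
Intercept c from SP-7: 2226.2 + 109206.63 − 2998124.72 = −2886691.88.
At (476136, 5218551): z = −109217.2 + 2998330.4 − 2886691.88 = 2421.3 ft.

2421.3 ft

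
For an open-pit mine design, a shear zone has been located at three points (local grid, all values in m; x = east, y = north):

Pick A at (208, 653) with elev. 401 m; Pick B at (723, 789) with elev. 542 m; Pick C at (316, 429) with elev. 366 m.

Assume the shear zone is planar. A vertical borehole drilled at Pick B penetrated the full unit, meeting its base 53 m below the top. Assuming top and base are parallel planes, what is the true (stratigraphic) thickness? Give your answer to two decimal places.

50.35 m

Let the plane be z = a·x + b·y + c.
Pick B−Pick A: 515a + 136b = 141;  Pick C−Pick A: 108a − 224b = −35.
Solving gives a = 0.20626, b = 0.25570.
|∇z| = √(a²+b²) = 0.32852, so dip δ = arctan(0.32852) = 18.19°.
True thickness = vertical thickness × cos δ = 53 × cos 18.19° = 50.35 m.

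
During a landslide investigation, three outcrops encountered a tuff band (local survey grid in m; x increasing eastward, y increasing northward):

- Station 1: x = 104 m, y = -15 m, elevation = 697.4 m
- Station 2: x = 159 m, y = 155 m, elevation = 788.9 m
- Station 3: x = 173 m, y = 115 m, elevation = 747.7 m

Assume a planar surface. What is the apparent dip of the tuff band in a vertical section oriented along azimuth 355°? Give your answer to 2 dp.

39.87°

Two edge vectors: Station 1→Station 2 = (55, 170, 91.5), Station 1→Station 3 = (69, 130, 50.3).
Normal n = (Station 1→Station 2) × (Station 1→Station 3) = (-3344, 3547, -4580).
So ∂z/∂x = −n_x/n_z = −0.73013 and ∂z/∂y = −n_y/n_z = 0.77445.
Unit vector along 355° is (sin 355°, cos 355°) = (-0.0872, 0.9962).
Slope in that direction = a·(-0.0872) + b·(0.9962) = 0.83514.
Apparent dip = arctan|0.83514| = 39.87° (true dip is 46.8°, so apparent ≤ true as expected).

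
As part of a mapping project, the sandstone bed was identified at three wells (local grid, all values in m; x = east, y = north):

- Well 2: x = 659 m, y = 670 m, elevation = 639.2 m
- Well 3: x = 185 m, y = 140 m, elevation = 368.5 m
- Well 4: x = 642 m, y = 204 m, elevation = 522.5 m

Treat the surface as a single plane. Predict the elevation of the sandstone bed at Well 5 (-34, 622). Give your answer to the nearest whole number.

417 m

Let the plane be z = a·x + b·y + c.
Well 3−Well 2: −474a − 530b = −270.7;  Well 4−Well 2: −17a − 466b = −116.7.
Solving gives a = 0.30346, b = 0.23936.
Then c = 639.2 − a·659 − b·670 = 278.85.
At (-34, 622): z = −10.3 + 148.9 + 278.85 = 417.4 m.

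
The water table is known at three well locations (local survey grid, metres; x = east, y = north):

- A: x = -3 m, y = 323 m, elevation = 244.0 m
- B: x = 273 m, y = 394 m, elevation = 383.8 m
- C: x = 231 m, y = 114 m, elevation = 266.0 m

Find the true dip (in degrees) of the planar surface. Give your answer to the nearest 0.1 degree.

Let the plane be z = a·x + b·y + c.
B−A: 276a + 71b = 139.8;  C−A: 234a − 209b = 22.
Solving gives a = 0.41428, b = 0.35857.
Gradient magnitude |∇z| = √(a² + b²) = √(0.17163 + 0.12857) = 0.54791.
True dip = arctan(0.54791) = 28.7°, dipping toward SW (azimuth ≈ 229°).

28.7°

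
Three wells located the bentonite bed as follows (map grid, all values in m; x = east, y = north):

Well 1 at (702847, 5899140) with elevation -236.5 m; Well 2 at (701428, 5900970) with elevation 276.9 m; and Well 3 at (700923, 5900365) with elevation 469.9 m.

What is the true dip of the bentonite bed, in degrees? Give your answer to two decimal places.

20.43°

Let the plane be z = a·x + b·y + c.
Well 2−Well 1: −1419a + 1830b = 513.4;  Well 3−Well 1: −1924a + 1225b = 706.4.
Solving gives a = −0.37237, b = −0.00819.
Gradient magnitude |∇z| = √(a² + b²) = √(0.13866 + 0.00007) = 0.37246.
True dip = arctan(0.37246) = 20.43°, dipping toward E (azimuth ≈ 089°).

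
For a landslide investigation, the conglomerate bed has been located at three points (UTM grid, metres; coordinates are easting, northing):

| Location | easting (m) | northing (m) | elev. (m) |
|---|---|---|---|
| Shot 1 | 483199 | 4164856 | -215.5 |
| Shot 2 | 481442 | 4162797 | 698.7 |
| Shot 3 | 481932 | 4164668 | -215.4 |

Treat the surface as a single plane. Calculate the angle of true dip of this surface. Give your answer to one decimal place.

Two edge vectors: Shot 1→Shot 2 = (-1757, -2059, 914.2), Shot 1→Shot 3 = (-1267, -188, 0.1).
Normal n = (Shot 1→Shot 2) × (Shot 1→Shot 3) = (171663.7, -1158115.7, -2278437).
So ∂z/∂easting = −n_x/n_z = 0.07534 and ∂z/∂northing = −n_y/n_z = −0.50829.
Gradient magnitude |∇z| = √(a² + b²) = √(0.00568 + 0.25836) = 0.51385.
True dip = arctan(0.51385) = 27.2°, dipping toward N (azimuth ≈ 352°).

27.2°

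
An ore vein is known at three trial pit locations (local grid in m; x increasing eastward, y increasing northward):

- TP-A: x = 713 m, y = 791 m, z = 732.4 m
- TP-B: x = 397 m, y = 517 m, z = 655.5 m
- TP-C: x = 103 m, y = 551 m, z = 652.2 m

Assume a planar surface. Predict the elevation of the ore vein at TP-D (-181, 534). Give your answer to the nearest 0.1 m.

637.2 m

Two edge vectors: TP-A→TP-B = (-316, -274, -76.9), TP-A→TP-C = (-610, -240, -80.2).
Normal n = (TP-A→TP-B) × (TP-A→TP-C) = (3518.8, 21565.8, -91300).
So ∂z/∂x = −n_x/n_z = 0.03854 and ∂z/∂y = −n_y/n_z = 0.23621.
Intercept c from TP-A: 732.4 − 27.48 − 186.84 = 518.08.
At (-181, 534): z = −7.0 + 126.1 + 518.08 = 637.2 m.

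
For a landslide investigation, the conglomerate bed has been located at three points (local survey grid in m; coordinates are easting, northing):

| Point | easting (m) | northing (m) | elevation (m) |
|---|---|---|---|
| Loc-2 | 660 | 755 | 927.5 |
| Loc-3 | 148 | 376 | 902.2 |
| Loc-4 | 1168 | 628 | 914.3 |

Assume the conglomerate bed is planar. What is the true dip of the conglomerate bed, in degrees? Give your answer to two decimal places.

Two edge vectors: Loc-2→Loc-3 = (-512, -379, -25.3), Loc-2→Loc-4 = (508, -127, -13.2).
Normal n = (Loc-2→Loc-3) × (Loc-2→Loc-4) = (1789.7, -19610.8, 257556).
So ∂z/∂easting = −n_x/n_z = −0.00695 and ∂z/∂northing = −n_y/n_z = 0.07614.
Gradient magnitude |∇z| = √(a² + b²) = √(0.00005 + 0.00580) = 0.07646.
True dip = arctan(0.07646) = 4.37°, dipping toward S (azimuth ≈ 175°).

4.37°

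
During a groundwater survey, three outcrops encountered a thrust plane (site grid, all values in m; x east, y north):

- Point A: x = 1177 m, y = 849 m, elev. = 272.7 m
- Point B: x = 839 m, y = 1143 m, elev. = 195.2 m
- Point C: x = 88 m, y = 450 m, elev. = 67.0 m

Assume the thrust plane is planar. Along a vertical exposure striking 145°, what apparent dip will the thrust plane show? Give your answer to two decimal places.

8.08°

Let the plane be z = a·x + b·y + c.
Point B−Point A: −338a + 294b = −77.5;  Point C−Point A: −1089a − 399b = −205.7.
Solving gives a = 0.20086, b = −0.03268.
Unit vector along 145° is (sin 145°, cos 145°) = (0.5736, -0.8192).
Slope in that direction = a·(0.5736) + b·(-0.8192) = 0.14198.
Apparent dip = arctan|0.14198| = 8.08° (true dip is 11.5°, so apparent ≤ true as expected).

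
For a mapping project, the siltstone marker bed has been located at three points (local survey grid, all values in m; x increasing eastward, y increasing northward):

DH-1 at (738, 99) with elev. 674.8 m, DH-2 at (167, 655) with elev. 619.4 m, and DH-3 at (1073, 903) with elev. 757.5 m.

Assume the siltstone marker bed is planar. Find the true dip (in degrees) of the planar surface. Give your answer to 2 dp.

Let the plane be z = a·x + b·y + c.
DH-2−DH-1: −571a + 556b = −55.4;  DH-3−DH-1: 335a + 804b = 82.7.
Solving gives a = 0.14027, b = 0.04441.
Gradient magnitude |∇z| = √(a² + b²) = √(0.01968 + 0.00197) = 0.14713.
True dip = arctan(0.14713) = 8.37°, dipping toward WSW (azimuth ≈ 252°).

8.37°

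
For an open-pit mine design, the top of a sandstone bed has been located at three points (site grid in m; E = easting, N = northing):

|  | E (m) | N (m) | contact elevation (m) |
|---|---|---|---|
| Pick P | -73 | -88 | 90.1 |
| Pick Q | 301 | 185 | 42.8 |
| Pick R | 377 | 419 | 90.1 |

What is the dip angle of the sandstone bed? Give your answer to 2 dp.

25.65°

Two edge vectors: Pick P→Pick Q = (374, 273, -47.3), Pick P→Pick R = (450, 507, 0).
Normal n = (Pick P→Pick Q) × (Pick P→Pick R) = (23981.1, -21285, 66768).
So ∂z/∂E = −n_x/n_z = −0.35917 and ∂z/∂N = −n_y/n_z = 0.31879.
Gradient magnitude |∇z| = √(a² + b²) = √(0.12900 + 0.10163) = 0.48024.
True dip = arctan(0.48024) = 25.65°, dipping toward SE (azimuth ≈ 132°).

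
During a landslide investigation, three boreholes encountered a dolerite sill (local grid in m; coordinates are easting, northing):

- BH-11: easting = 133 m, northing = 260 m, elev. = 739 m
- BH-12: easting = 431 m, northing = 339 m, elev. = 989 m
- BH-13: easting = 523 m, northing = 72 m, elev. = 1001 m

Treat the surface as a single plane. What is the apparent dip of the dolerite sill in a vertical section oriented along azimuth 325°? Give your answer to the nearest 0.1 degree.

14.8°

Two edge vectors: BH-11→BH-12 = (298, 79, 250), BH-11→BH-13 = (390, -188, 262).
Normal n = (BH-11→BH-12) × (BH-11→BH-13) = (67698, 19424, -86834).
So ∂z/∂easting = −n_x/n_z = 0.77963 and ∂z/∂northing = −n_y/n_z = 0.22369.
Unit vector along 325° is (sin 325°, cos 325°) = (-0.5736, 0.8192).
Slope in that direction = a·(-0.5736) + b·(0.8192) = −0.26394.
Apparent dip = arctan|0.26394| = 14.8° (true dip is 39.0°, so apparent ≤ true as expected).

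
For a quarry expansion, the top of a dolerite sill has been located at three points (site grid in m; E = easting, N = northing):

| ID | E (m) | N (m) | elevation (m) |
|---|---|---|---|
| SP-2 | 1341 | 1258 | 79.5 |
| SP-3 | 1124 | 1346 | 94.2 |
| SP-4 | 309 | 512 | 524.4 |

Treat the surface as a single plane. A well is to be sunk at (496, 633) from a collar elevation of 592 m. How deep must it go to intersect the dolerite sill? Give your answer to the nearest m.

144 m

Two edge vectors: SP-2→SP-3 = (-217, 88, 14.7), SP-2→SP-4 = (-1032, -746, 444.9).
Normal n = (SP-2→SP-3) × (SP-2→SP-4) = (50117.4, 81372.9, 252698).
So ∂z/∂E = −n_x/n_z = −0.19833 and ∂z/∂N = −n_y/n_z = −0.32202.
Intercept c from SP-2: 79.5 + 265.96 + 405.10 = 750.56.
At (496, 633): z_contact = −98.4 − 203.8 + 750.56 = 448.3 m.
Depth below ground = 592 − 448.3 = 144 m.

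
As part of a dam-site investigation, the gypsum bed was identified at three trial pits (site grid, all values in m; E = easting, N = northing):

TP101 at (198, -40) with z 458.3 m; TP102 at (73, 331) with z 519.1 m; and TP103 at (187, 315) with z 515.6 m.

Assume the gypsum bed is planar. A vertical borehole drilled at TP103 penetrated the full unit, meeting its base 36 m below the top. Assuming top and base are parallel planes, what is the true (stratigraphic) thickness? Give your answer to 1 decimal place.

Two edge vectors: TP101→TP102 = (-125, 371, 60.8), TP101→TP103 = (-11, 355, 57.3).
Normal n = (TP101→TP102) × (TP101→TP103) = (-325.7, 6493.7, -40294).
So ∂z/∂E = −n_x/n_z = −0.00808 and ∂z/∂N = −n_y/n_z = 0.16116.
|∇z| = √(a²+b²) = 0.16136, so dip δ = arctan(0.16136) = 9.17°.
True thickness = vertical thickness × cos δ = 36 × cos 9.17° = 35.5 m.

35.5 m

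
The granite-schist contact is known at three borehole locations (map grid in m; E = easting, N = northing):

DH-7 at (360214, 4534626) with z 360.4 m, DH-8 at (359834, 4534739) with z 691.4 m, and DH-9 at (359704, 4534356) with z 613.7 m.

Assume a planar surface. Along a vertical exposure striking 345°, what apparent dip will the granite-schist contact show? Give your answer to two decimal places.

32.13°

Two edge vectors: DH-7→DH-8 = (-380, 113, 331), DH-7→DH-9 = (-510, -270, 253.3).
Normal n = (DH-7→DH-8) × (DH-7→DH-9) = (117992.9, -72556, 160230).
So ∂z/∂E = −n_x/n_z = −0.73640 and ∂z/∂N = −n_y/n_z = 0.45282.
Unit vector along 345° is (sin 345°, cos 345°) = (-0.2588, 0.9659).
Slope in that direction = a·(-0.2588) + b·(0.9659) = 0.62799.
Apparent dip = arctan|0.62799| = 32.13° (true dip is 40.8°, so apparent ≤ true as expected).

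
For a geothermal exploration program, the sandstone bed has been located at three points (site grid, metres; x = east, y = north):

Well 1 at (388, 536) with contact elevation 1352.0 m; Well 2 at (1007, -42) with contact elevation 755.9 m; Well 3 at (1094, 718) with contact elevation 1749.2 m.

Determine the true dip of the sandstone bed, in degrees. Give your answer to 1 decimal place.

52.5°

Let the plane be z = a·x + b·y + c.
Well 2−Well 1: 619a − 578b = −596.1;  Well 3−Well 1: 706a + 182b = 397.2.
Solving gives a = 0.23254, b = 1.28035.
Gradient magnitude |∇z| = √(a² + b²) = √(0.05408 + 1.63931) = 1.30130.
True dip = arctan(1.30130) = 52.5°, dipping toward S (azimuth ≈ 190°).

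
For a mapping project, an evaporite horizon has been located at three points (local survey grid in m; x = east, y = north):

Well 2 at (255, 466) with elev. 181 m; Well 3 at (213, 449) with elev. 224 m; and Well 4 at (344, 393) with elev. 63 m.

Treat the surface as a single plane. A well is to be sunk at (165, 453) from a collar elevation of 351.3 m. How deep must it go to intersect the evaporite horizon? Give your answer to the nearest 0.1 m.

Let the plane be z = a·x + b·y + c.
Well 3−Well 2: −42a − 17b = 43;  Well 4−Well 2: 89a − 73b = −118.
Solving gives a = −1.12361, b = 0.24656.
Then c = 181 − a·255 − b·466 = 352.62.
At (165, 453): z_contact = −185.40 + 111.69 + 352.62 = 278.92 m.
Depth below ground = 351.3 − 278.92 = 72.4 m.

72.4 m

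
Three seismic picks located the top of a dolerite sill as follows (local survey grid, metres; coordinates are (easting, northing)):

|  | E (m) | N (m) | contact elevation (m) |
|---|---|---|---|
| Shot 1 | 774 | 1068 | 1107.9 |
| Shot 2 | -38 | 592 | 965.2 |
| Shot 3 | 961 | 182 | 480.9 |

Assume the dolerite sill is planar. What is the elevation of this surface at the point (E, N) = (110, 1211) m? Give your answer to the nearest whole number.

1344 m

Two edge vectors: Shot 1→Shot 2 = (-812, -476, -142.7), Shot 1→Shot 3 = (187, -886, -627).
Normal n = (Shot 1→Shot 2) × (Shot 1→Shot 3) = (172019.8, -535808.9, 808444).
So ∂z/∂E = −n_x/n_z = −0.21278 and ∂z/∂N = −n_y/n_z = 0.66277.
Intercept c from Shot 1: 1107.9 + 164.69 − 707.83 = 564.76.
At (110, 1211): z = −23.4 + 802.6 + 564.76 = 1344.0 m.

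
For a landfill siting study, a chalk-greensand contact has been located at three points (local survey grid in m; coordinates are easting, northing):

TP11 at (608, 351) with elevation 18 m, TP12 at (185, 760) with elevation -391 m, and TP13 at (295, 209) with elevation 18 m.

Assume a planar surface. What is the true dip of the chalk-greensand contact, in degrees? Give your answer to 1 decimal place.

36.8°

Let the plane be z = a·easting + b·northing + c.
TP12−TP11: −423a + 409b = −409;  TP13−TP11: −313a − 142b = 0.
Solving gives a = 0.30879, b = −0.68064.
Gradient magnitude |∇z| = √(a² + b²) = √(0.09535 + 0.46327) = 0.74741.
True dip = arctan(0.74741) = 36.8°, dipping toward NNW (azimuth ≈ 336°).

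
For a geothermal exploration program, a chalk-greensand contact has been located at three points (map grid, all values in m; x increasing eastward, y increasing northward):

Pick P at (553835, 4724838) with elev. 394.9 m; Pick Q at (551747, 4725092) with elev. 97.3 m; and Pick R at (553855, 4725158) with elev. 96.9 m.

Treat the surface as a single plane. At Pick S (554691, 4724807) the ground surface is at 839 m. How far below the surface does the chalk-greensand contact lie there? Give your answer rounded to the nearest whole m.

Let the plane be z = a·x + b·y + c.
Pick Q−Pick P: −2088a + 254b = −297.6;  Pick R−Pick P: 20a + 320b = −298.
Solving gives a = 0.02902383, b = −0.93306399.
Then c = 394.9 − a·553835 − b·4724838 = 4392896.68.
At (554691, 4724807): z_contact = 16099.3 − 4408547.3 + 4392896.68 = 448.7 m.
Depth below ground = 839 − 448.7 = 390 m.

390 m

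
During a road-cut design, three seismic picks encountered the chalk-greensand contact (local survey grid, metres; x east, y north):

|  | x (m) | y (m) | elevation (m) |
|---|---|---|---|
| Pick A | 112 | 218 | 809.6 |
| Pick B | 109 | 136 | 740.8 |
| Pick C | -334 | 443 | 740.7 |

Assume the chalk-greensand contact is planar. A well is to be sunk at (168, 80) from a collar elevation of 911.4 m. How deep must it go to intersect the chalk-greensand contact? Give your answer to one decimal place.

183.0 m

Let the plane be z = a·x + b·y + c.
Pick B−Pick A: −3a − 82b = −68.8;  Pick C−Pick A: −446a + 225b = −68.9.
Solving gives a = 0.56729, b = 0.81827.
Then c = 809.6 − a·112 − b·218 = 567.68.
At (168, 80): z_contact = 95.30 + 65.46 + 567.68 = 728.45 m.
Depth below ground = 911.4 − 728.45 = 183.0 m.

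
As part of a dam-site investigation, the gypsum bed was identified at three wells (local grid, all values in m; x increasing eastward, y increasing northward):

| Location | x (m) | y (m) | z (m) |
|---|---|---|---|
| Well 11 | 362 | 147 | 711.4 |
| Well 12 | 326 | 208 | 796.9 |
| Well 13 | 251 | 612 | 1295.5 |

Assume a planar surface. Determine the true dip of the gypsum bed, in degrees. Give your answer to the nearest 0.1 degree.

50.9°

Two edge vectors: Well 11→Well 12 = (-36, 61, 85.5), Well 11→Well 13 = (-111, 465, 584.1).
Normal n = (Well 11→Well 12) × (Well 11→Well 13) = (-4127.4, 11537.1, -9969).
So ∂z/∂x = −n_x/n_z = −0.41402 and ∂z/∂y = −n_y/n_z = 1.15730.
Gradient magnitude |∇z| = √(a² + b²) = √(0.17142 + 1.33934) = 1.22913.
True dip = arctan(1.22913) = 50.9°, dipping toward SSE (azimuth ≈ 160°).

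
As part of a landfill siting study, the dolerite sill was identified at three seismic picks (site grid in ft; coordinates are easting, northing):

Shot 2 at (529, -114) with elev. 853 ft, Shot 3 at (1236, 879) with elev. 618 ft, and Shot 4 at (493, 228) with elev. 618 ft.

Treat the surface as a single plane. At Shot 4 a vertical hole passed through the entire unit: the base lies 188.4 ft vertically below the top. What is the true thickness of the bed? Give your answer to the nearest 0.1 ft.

Let the plane be z = a·easting + b·northing + c.
Shot 3−Shot 2: 707a + 993b = −235;  Shot 4−Shot 2: −36a + 342b = −235.
Solving gives a = 0.55121, b = −0.62911.
|∇z| = √(a²+b²) = 0.83643, so dip δ = arctan(0.83643) = 39.91°.
True thickness = vertical thickness × cos δ = 188.4 × cos 39.91° = 144.5 ft.

144.5 ft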